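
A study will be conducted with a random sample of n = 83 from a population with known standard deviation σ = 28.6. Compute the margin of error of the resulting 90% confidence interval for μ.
Margin of error = 5.16

Margin of error = z* · σ/√n
= 1.645 · 28.6/√83
= 1.645 · 28.6/9.1104
= 5.16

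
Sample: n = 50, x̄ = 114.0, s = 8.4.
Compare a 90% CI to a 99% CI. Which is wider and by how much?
99% CI is wider by 2.39

df = 49
90% CI: t* = 1.677, (112.01, 115.99), width = 2 · t* · s/√n = 3.98
99% CI: t* = 2.680, (110.82, 117.18), width = 2 · t* · s/√n = 6.37

The 99% CI is wider by 6.37 - 3.98 = 2.39.
Higher confidence requires a wider interval.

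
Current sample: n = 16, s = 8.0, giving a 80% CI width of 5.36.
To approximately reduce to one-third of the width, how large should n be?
n ≈ 144

CI width ∝ 1/√n
To reduce width by factor 3, need √n to grow by 3 → need 3² = 9 times as many samples.

Current: n = 16, width = 5.36
New: n = 144, width ≈ 1.72

Width reduced by factor of 5.36/1.72 = 3.12.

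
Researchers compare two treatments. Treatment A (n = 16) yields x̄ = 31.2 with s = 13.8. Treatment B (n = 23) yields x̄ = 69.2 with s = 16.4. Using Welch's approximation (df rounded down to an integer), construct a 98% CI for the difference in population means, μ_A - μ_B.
(-49.84, -26.16)

Difference: x̄₁ - x̄₂ = -38.00
SE = √(s₁²/n₁ + s₂²/n₂) = √(13.8²/16 + 16.4²/23) = 4.8576
df = 35.55 → 35 (Welch–Satterthwaite, rounded down)
t* = 2.438

CI: -38.00 ± 2.438 · 4.8576 = -38.00 ± 11.84 = (-49.84, -26.16)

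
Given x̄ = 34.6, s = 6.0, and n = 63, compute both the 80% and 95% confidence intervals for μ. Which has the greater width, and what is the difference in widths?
95% CI is wider by 1.06

df = 62
80% CI: t* = 1.295, (33.62, 35.58), width = 2 · t* · s/√n = 1.96
95% CI: t* = 1.999, (33.09, 36.11), width = 2 · t* · s/√n = 3.02

The 95% CI is wider by 3.02 - 1.96 = 1.06.
Higher confidence requires a wider interval.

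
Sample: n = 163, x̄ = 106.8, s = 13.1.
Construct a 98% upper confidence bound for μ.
μ ≤ 108.92

Upper bound (one-sided):
t* = 2.070 (one-sided for 98%)
Upper bound = x̄ + t* · s/√n = 106.8 + 2.070 · 13.1/√163 = 108.92

We are 98% confident that μ ≤ 108.92.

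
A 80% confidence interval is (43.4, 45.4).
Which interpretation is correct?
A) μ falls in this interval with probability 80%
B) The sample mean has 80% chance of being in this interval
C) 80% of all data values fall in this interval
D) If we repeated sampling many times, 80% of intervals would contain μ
D

A) Wrong — μ is fixed; the randomness lives in the interval, not in μ.
B) Wrong — x̄ is observed and sits in the interval by construction.
C) Wrong — a CI is about the parameter μ, not individual data values.
D) Correct — this is the frequentist long-run coverage interpretation.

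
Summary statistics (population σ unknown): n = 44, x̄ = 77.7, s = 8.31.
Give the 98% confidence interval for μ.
(74.67, 80.73)

t-interval (σ unknown):
df = n - 1 = 43
t* = 2.416 for 98% confidence

Margin of error = t* · s/√n = 2.416 · 8.31/√44 = 3.03

CI: (74.67, 80.73)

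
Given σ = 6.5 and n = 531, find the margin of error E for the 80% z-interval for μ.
Margin of error = 0.36

Margin of error = z* · σ/√n
= 1.282 · 6.5/√531
= 1.282 · 6.5/23.0434
= 0.36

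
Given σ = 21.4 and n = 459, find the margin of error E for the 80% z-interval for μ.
Margin of error = 1.28

Margin of error = z* · σ/√n
= 1.282 · 21.4/√459
= 1.282 · 21.4/21.4243
= 1.28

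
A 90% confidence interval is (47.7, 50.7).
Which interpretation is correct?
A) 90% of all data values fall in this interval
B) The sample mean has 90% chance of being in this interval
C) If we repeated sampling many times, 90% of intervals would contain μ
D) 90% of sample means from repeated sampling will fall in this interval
C

A) Wrong — a CI is about the parameter μ, not individual data values.
B) Wrong — x̄ is observed and sits in the interval by construction.
C) Correct — this is the frequentist long-run coverage interpretation.
D) Wrong — coverage applies to intervals containing μ, not to future x̄ values.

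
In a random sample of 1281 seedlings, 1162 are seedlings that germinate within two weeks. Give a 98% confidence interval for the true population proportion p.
(0.888, 0.926)

Proportion CI:
p̂ = 1162/1281 = 0.90710
SE = √(p̂(1-p̂)/n) = √(0.90710 · 0.09290 / 1281) = 0.00811

z* = 2.326
Margin = z* · SE = 2.326 · 0.00811 = 0.0189

CI: 0.90710 ± 0.0189 = (0.888, 0.926)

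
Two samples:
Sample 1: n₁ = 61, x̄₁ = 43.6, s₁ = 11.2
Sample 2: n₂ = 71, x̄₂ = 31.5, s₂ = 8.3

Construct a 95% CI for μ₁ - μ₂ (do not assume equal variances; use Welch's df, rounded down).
(8.65, 15.55)

Difference: x̄₁ - x̄₂ = 12.10
SE = √(s₁²/n₁ + s₂²/n₂) = √(11.2²/61 + 8.3²/71) = 1.7397
df = 109.15 → 109 (Welch–Satterthwaite, rounded down)
t* = 1.982

CI: 12.10 ± 1.982 · 1.7397 = 12.10 ± 3.45 = (8.65, 15.55)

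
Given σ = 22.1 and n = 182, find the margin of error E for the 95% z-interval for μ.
Margin of error = 3.21

Margin of error = z* · σ/√n
= 1.960 · 22.1/√182
= 1.960 · 22.1/13.4907
= 3.21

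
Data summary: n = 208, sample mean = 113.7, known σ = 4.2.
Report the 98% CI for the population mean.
(113.02, 114.38)

z-interval (σ known):
z* = 2.326 for 98% confidence

Margin of error = z* · σ/√n = 2.326 · 4.2/√208 = 0.68

CI: (113.7 - 0.68, 113.7 + 0.68) = (113.02, 114.38)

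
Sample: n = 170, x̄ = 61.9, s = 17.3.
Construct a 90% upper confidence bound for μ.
μ ≤ 63.61

Upper bound (one-sided):
t* = 1.287 (one-sided for 90%)
Upper bound = x̄ + t* · s/√n = 61.9 + 1.287 · 17.3/√170 = 63.61

We are 90% confident that μ ≤ 63.61.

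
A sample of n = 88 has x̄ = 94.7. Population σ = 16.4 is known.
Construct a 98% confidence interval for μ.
(90.63, 98.77)

z-interval (σ known):
z* = 2.326 for 98% confidence

Margin of error = z* · σ/√n = 2.326 · 16.4/√88 = 4.07

CI: (94.7 - 4.07, 94.7 + 4.07) = (90.63, 98.77)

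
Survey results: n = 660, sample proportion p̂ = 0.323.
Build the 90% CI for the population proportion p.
(0.293, 0.353)

Proportion CI:
SE = √(p̂(1-p̂)/n) = √(0.323 · 0.677 / 660) = 0.01820

z* = 1.645
Margin = z* · SE = 1.645 · 0.01820 = 0.0299

CI: 0.323 ± 0.0299 = (0.293, 0.353)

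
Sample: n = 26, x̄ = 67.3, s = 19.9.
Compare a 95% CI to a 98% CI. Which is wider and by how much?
98% CI is wider by 3.32

df = 25
95% CI: t* = 2.060, (59.26, 75.34), width = 2 · t* · s/√n = 16.08
98% CI: t* = 2.485, (57.60, 77.00), width = 2 · t* · s/√n = 19.40

The 98% CI is wider by 19.40 - 16.08 = 3.32.
Higher confidence requires a wider interval.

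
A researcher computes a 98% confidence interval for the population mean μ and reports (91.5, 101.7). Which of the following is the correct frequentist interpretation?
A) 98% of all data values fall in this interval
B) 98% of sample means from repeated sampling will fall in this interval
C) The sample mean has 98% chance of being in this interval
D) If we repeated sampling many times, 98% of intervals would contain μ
D

A) Wrong — a CI is about the parameter μ, not individual data values.
B) Wrong — coverage applies to intervals containing μ, not to future x̄ values.
C) Wrong — x̄ is observed and sits in the interval by construction.
D) Correct — this is the frequentist long-run coverage interpretation.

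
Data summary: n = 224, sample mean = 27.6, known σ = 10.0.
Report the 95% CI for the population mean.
(26.29, 28.91)

z-interval (σ known):
z* = 1.960 for 95% confidence

Margin of error = z* · σ/√n = 1.960 · 10.0/√224 = 1.31

CI: (27.6 - 1.31, 27.6 + 1.31) = (26.29, 28.91)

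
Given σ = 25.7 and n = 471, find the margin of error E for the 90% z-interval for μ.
Margin of error = 1.95

Margin of error = z* · σ/√n
= 1.645 · 25.7/√471
= 1.645 · 25.7/21.7025
= 1.95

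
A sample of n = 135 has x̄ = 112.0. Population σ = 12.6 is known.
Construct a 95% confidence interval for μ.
(109.87, 114.13)

z-interval (σ known):
z* = 1.960 for 95% confidence

Margin of error = z* · σ/√n = 1.960 · 12.6/√135 = 2.13

CI: (112.0 - 2.13, 112.0 + 2.13) = (109.87, 114.13)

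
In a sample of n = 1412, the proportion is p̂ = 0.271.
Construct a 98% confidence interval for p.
(0.243, 0.299)

Proportion CI:
SE = √(p̂(1-p̂)/n) = √(0.271 · 0.729 / 1412) = 0.01183

z* = 2.326
Margin = z* · SE = 2.326 · 0.01183 = 0.0275

CI: 0.271 ± 0.0275 = (0.243, 0.299)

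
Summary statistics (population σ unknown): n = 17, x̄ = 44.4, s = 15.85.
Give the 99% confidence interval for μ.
(33.17, 55.63)

t-interval (σ unknown):
df = n - 1 = 16
t* = 2.921 for 99% confidence

Margin of error = t* · s/√n = 2.921 · 15.85/√17 = 11.23

CI: (33.17, 55.63)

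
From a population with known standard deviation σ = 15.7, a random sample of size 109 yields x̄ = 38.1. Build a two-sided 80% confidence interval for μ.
(36.17, 40.03)

z-interval (σ known):
z* = 1.282 for 80% confidence

Margin of error = z* · σ/√n = 1.282 · 15.7/√109 = 1.93

CI: (38.1 - 1.93, 38.1 + 1.93) = (36.17, 40.03)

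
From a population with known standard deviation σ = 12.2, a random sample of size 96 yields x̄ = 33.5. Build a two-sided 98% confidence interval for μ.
(30.60, 36.40)

z-interval (σ known):
z* = 2.326 for 98% confidence

Margin of error = z* · σ/√n = 2.326 · 12.2/√96 = 2.90

CI: (33.5 - 2.90, 33.5 + 2.90) = (30.60, 36.40)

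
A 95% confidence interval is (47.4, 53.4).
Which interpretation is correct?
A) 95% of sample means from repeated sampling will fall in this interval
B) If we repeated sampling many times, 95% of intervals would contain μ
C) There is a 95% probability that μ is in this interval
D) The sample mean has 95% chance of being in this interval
B

A) Wrong — coverage applies to intervals containing μ, not to future x̄ values.
B) Correct — this is the frequentist long-run coverage interpretation.
C) Wrong — μ is fixed; the randomness lives in the interval, not in μ.
D) Wrong — x̄ is observed and sits in the interval by construction.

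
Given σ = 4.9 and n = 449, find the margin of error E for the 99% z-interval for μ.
Margin of error = 0.60

Margin of error = z* · σ/√n
= 2.576 · 4.9/√449
= 2.576 · 4.9/21.1896
= 0.60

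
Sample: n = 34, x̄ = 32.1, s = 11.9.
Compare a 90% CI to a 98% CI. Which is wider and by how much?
98% CI is wider by 3.07

df = 33
90% CI: t* = 1.692, (28.65, 35.55), width = 2 · t* · s/√n = 6.91
98% CI: t* = 2.445, (27.11, 37.09), width = 2 · t* · s/√n = 9.98

The 98% CI is wider by 9.98 - 6.91 = 3.07.
Higher confidence requires a wider interval.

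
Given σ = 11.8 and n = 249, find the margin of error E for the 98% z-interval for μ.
Margin of error = 1.74

Margin of error = z* · σ/√n
= 2.326 · 11.8/√249
= 2.326 · 11.8/15.7797
= 1.74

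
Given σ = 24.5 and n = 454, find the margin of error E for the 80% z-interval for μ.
Margin of error = 1.47

Margin of error = z* · σ/√n
= 1.282 · 24.5/√454
= 1.282 · 24.5/21.3073
= 1.47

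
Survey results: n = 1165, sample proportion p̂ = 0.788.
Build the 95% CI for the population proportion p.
(0.765, 0.811)

Proportion CI:
SE = √(p̂(1-p̂)/n) = √(0.788 · 0.212 / 1165) = 0.01197

z* = 1.960
Margin = z* · SE = 1.960 · 0.01197 = 0.0235

CI: 0.788 ± 0.0235 = (0.765, 0.811)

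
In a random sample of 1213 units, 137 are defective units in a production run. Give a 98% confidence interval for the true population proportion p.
(0.092, 0.134)

Proportion CI:
p̂ = 137/1213 = 0.11294
SE = √(p̂(1-p̂)/n) = √(0.11294 · 0.88706 / 1213) = 0.00909

z* = 2.326
Margin = z* · SE = 2.326 · 0.00909 = 0.0211

CI: 0.11294 ± 0.0211 = (0.092, 0.134)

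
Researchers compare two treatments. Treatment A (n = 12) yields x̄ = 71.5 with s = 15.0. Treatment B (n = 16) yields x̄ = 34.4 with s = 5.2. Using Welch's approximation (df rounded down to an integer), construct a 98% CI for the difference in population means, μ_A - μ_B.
(24.98, 49.22)

Difference: x̄₁ - x̄₂ = 37.10
SE = √(s₁²/n₁ + s₂²/n₂) = √(15.0²/12 + 5.2²/16) = 4.5211
df = 12.99 → 12 (Welch–Satterthwaite, rounded down)
t* = 2.681

CI: 37.10 ± 2.681 · 4.5211 = 37.10 ± 12.12 = (24.98, 49.22)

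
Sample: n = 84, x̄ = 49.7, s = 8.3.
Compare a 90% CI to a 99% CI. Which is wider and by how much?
99% CI is wider by 1.76

df = 83
90% CI: t* = 1.663, (48.19, 51.21), width = 2 · t* · s/√n = 3.01
99% CI: t* = 2.636, (47.31, 52.09), width = 2 · t* · s/√n = 4.77

The 99% CI is wider by 4.77 - 3.01 = 1.76.
Higher confidence requires a wider interval.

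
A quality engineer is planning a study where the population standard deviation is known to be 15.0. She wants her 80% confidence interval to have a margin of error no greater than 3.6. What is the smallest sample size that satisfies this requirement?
n ≥ 29

For margin E ≤ 3.6:
n ≥ (z* · σ / E)²
n ≥ (1.282 · 15.0 / 3.6)²
n ≥ 28.53

Minimum n = 29 (rounding up)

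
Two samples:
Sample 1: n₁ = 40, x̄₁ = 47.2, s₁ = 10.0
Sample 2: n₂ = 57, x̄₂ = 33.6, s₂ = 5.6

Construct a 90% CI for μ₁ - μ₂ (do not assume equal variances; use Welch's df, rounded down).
(10.68, 16.52)

Difference: x̄₁ - x̄₂ = 13.60
SE = √(s₁²/n₁ + s₂²/n₂) = √(10.0²/40 + 5.6²/57) = 1.7465
df = 56.16 → 56 (Welch–Satterthwaite, rounded down)
t* = 1.673

CI: 13.60 ± 1.673 · 1.7465 = 13.60 ± 2.92 = (10.68, 16.52)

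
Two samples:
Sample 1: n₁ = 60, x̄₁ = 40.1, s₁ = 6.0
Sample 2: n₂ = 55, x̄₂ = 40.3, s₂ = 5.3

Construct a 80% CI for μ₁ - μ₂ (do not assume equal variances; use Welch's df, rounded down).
(-1.56, 1.16)

Difference: x̄₁ - x̄₂ = -0.20
SE = √(s₁²/n₁ + s₂²/n₂) = √(6.0²/60 + 5.3²/55) = 1.0539
df = 112.85 → 112 (Welch–Satterthwaite, rounded down)
t* = 1.289

CI: -0.20 ± 1.289 · 1.0539 = -0.20 ± 1.36 = (-1.56, 1.16)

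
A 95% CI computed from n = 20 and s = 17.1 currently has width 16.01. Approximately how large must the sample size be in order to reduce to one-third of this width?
n ≈ 180

CI width ∝ 1/√n
To reduce width by factor 3, need √n to grow by 3 → need 3² = 9 times as many samples.

Current: n = 20, width = 16.01
New: n = 180, width ≈ 5.03

Width reduced by factor of 16.01/5.03 = 3.18.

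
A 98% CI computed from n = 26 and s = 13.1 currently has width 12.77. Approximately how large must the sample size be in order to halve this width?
n ≈ 104

CI width ∝ 1/√n
To reduce width by factor 2, need √n to grow by 2 → need 2² = 4 times as many samples.

Current: n = 26, width = 12.77
New: n = 104, width ≈ 6.07

Width reduced by factor of 12.77/6.07 = 2.10.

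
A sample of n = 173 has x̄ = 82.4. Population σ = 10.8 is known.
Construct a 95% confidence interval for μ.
(80.79, 84.01)

z-interval (σ known):
z* = 1.960 for 95% confidence

Margin of error = z* · σ/√n = 1.960 · 10.8/√173 = 1.61

CI: (82.4 - 1.61, 82.4 + 1.61) = (80.79, 84.01)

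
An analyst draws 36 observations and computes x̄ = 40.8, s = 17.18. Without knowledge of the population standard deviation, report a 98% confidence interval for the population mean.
(33.82, 47.78)

t-interval (σ unknown):
df = n - 1 = 35
t* = 2.438 for 98% confidence

Margin of error = t* · s/√n = 2.438 · 17.18/√36 = 6.98

CI: (33.82, 47.78)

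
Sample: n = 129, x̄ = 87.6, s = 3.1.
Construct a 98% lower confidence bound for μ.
μ ≥ 87.03

Lower bound (one-sided):
t* = 2.075 (one-sided for 98%)
Lower bound = x̄ - t* · s/√n = 87.6 - 2.075 · 3.1/√129 = 87.03

We are 98% confident that μ ≥ 87.03.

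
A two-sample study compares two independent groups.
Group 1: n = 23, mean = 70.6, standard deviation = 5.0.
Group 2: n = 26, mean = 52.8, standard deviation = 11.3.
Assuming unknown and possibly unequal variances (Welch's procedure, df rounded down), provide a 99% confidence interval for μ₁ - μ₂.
(11.13, 24.47)

Difference: x̄₁ - x̄₂ = 17.80
SE = √(s₁²/n₁ + s₂²/n₂) = √(5.0²/23 + 11.3²/26) = 2.4491
df = 35.32 → 35 (Welch–Satterthwaite, rounded down)
t* = 2.724

CI: 17.80 ± 2.724 · 2.4491 = 17.80 ± 6.67 = (11.13, 24.47)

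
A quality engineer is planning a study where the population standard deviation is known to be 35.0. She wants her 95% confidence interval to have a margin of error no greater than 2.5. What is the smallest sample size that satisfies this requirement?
n ≥ 753

For margin E ≤ 2.5:
n ≥ (z* · σ / E)²
n ≥ (1.960 · 35.0 / 2.5)²
n ≥ 752.95

Minimum n = 753 (rounding up)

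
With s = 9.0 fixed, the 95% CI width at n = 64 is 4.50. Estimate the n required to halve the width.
n ≈ 256

CI width ∝ 1/√n
To reduce width by factor 2, need √n to grow by 2 → need 2² = 4 times as many samples.

Current: n = 64, width = 4.50
New: n = 256, width ≈ 2.22

Width reduced by factor of 4.50/2.22 = 2.03.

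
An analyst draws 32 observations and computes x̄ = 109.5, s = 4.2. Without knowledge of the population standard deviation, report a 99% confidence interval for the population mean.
(107.46, 111.54)

t-interval (σ unknown):
df = n - 1 = 31
t* = 2.744 for 99% confidence

Margin of error = t* · s/√n = 2.744 · 4.2/√32 = 2.04

CI: (107.46, 111.54)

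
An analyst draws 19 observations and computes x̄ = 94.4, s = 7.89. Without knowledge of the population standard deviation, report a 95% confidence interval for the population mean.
(90.60, 98.20)

t-interval (σ unknown):
df = n - 1 = 18
t* = 2.101 for 95% confidence

Margin of error = t* · s/√n = 2.101 · 7.89/√19 = 3.80

CI: (90.60, 98.20)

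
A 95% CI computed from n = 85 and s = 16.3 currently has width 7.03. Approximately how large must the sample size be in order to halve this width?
n ≈ 340

CI width ∝ 1/√n
To reduce width by factor 2, need √n to grow by 2 → need 2² = 4 times as many samples.

Current: n = 85, width = 7.03
New: n = 340, width ≈ 3.48

Width reduced by factor of 7.03/3.48 = 2.02.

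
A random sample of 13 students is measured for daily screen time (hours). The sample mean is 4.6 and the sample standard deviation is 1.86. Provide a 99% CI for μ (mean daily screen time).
(3.02, 6.18)

t-interval (σ unknown):
df = n - 1 = 12
t* = 3.055 for 99% confidence

Margin of error = t* · s/√n = 3.055 · 1.86/√13 = 1.58

CI: (3.02, 6.18)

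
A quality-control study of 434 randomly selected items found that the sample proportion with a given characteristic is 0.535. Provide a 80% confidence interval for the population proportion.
(0.504, 0.566)

Proportion CI:
SE = √(p̂(1-p̂)/n) = √(0.535 · 0.465 / 434) = 0.02394

z* = 1.282
Margin = z* · SE = 1.282 · 0.02394 = 0.0307

CI: 0.535 ± 0.0307 = (0.504, 0.566)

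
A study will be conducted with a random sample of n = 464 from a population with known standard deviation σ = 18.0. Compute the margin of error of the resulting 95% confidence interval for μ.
Margin of error = 1.64

Margin of error = z* · σ/√n
= 1.960 · 18.0/√464
= 1.960 · 18.0/21.5407
= 1.64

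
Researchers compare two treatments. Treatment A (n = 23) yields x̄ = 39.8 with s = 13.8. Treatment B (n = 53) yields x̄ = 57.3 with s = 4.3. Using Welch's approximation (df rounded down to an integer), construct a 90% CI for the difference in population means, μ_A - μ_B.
(-22.53, -12.47)

Difference: x̄₁ - x̄₂ = -17.50
SE = √(s₁²/n₁ + s₂²/n₂) = √(13.8²/23 + 4.3²/53) = 2.9375
df = 23.88 → 23 (Welch–Satterthwaite, rounded down)
t* = 1.714

CI: -17.50 ± 1.714 · 2.9375 = -17.50 ± 5.03 = (-22.53, -12.47)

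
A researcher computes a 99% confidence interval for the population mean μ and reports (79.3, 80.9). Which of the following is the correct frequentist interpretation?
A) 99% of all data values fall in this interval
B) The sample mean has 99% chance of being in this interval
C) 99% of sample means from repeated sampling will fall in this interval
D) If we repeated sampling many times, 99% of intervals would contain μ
D

A) Wrong — a CI is about the parameter μ, not individual data values.
B) Wrong — x̄ is observed and sits in the interval by construction.
C) Wrong — coverage applies to intervals containing μ, not to future x̄ values.
D) Correct — this is the frequentist long-run coverage interpretation.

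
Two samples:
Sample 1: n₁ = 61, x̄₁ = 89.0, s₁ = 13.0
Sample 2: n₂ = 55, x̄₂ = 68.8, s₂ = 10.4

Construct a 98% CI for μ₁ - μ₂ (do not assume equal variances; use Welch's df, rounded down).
(15.06, 25.34)

Difference: x̄₁ - x̄₂ = 20.20
SE = √(s₁²/n₁ + s₂²/n₂) = √(13.0²/61 + 10.4²/55) = 2.1765
df = 112.45 → 112 (Welch–Satterthwaite, rounded down)
t* = 2.360

CI: 20.20 ± 2.360 · 2.1765 = 20.20 ± 5.14 = (15.06, 25.34)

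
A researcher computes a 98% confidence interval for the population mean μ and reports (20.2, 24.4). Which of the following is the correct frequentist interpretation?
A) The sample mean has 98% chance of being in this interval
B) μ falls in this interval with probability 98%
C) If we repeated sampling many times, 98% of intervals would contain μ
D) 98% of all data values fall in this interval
C

A) Wrong — x̄ is observed and sits in the interval by construction.
B) Wrong — μ is fixed; the randomness lives in the interval, not in μ.
C) Correct — this is the frequentist long-run coverage interpretation.
D) Wrong — a CI is about the parameter μ, not individual data values.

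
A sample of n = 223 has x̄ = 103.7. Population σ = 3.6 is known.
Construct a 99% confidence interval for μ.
(103.08, 104.32)

z-interval (σ known):
z* = 2.576 for 99% confidence

Margin of error = z* · σ/√n = 2.576 · 3.6/√223 = 0.62

CI: (103.7 - 0.62, 103.7 + 0.62) = (103.08, 104.32)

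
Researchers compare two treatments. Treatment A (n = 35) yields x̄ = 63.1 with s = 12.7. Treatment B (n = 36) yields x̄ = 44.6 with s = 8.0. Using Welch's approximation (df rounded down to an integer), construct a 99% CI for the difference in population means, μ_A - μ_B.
(11.77, 25.23)

Difference: x̄₁ - x̄₂ = 18.50
SE = √(s₁²/n₁ + s₂²/n₂) = √(12.7²/35 + 8.0²/36) = 2.5271
df = 57.05 → 57 (Welch–Satterthwaite, rounded down)
t* = 2.665

CI: 18.50 ± 2.665 · 2.5271 = 18.50 ± 6.73 = (11.77, 25.23)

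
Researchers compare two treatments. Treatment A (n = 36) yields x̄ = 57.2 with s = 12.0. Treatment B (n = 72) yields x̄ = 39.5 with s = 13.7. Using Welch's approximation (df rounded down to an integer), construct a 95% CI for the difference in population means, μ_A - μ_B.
(12.58, 22.82)

Difference: x̄₁ - x̄₂ = 17.70
SE = √(s₁²/n₁ + s₂²/n₂) = √(12.0²/36 + 13.7²/72) = 2.5704
df = 78.95 → 78 (Welch–Satterthwaite, rounded down)
t* = 1.991

CI: 17.70 ± 1.991 · 2.5704 = 17.70 ± 5.12 = (12.58, 22.82)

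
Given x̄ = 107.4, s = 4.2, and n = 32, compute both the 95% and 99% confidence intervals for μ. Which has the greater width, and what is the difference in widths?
99% CI is wider by 1.04

df = 31
95% CI: t* = 2.040, (105.89, 108.91), width = 2 · t* · s/√n = 3.03
99% CI: t* = 2.744, (105.36, 109.44), width = 2 · t* · s/√n = 4.07

The 99% CI is wider by 4.07 - 3.03 = 1.04.
Higher confidence requires a wider interval.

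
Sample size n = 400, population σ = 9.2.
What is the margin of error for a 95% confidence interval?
Margin of error = 0.90

Margin of error = z* · σ/√n
= 1.960 · 9.2/√400
= 1.960 · 9.2/20.0000
= 0.90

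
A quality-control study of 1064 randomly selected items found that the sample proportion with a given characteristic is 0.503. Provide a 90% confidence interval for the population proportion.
(0.478, 0.528)

Proportion CI:
SE = √(p̂(1-p̂)/n) = √(0.503 · 0.497 / 1064) = 0.01533

z* = 1.645
Margin = z* · SE = 1.645 · 0.01533 = 0.0252

CI: 0.503 ± 0.0252 = (0.478, 0.528)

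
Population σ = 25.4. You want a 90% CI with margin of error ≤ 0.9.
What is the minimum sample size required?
n ≥ 2156

For margin E ≤ 0.9:
n ≥ (z* · σ / E)²
n ≥ (1.645 · 25.4 / 0.9)²
n ≥ 2155.33

Minimum n = 2156 (rounding up)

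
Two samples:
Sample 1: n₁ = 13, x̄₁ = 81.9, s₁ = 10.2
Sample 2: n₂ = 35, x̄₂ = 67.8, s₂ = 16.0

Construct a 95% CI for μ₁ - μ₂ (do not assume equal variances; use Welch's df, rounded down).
(6.14, 22.06)

Difference: x̄₁ - x̄₂ = 14.10
SE = √(s₁²/n₁ + s₂²/n₂) = √(10.2²/13 + 16.0²/35) = 3.9137
df = 33.95 → 33 (Welch–Satterthwaite, rounded down)
t* = 2.035

CI: 14.10 ± 2.035 · 3.9137 = 14.10 ± 7.96 = (6.14, 22.06)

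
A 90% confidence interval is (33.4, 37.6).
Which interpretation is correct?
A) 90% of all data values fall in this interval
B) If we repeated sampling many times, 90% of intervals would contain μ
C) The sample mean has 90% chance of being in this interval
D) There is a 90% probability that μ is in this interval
B

A) Wrong — a CI is about the parameter μ, not individual data values.
B) Correct — this is the frequentist long-run coverage interpretation.
C) Wrong — x̄ is observed and sits in the interval by construction.
D) Wrong — μ is fixed; the randomness lives in the interval, not in μ.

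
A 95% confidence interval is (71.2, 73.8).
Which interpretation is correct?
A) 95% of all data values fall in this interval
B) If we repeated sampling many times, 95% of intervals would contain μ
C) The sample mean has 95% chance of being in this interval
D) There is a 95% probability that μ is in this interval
B

A) Wrong — a CI is about the parameter μ, not individual data values.
B) Correct — this is the frequentist long-run coverage interpretation.
C) Wrong — x̄ is observed and sits in the interval by construction.
D) Wrong — μ is fixed; the randomness lives in the interval, not in μ.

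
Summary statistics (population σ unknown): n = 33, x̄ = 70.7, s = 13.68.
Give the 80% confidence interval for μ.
(67.58, 73.82)

t-interval (σ unknown):
df = n - 1 = 32
t* = 1.309 for 80% confidence

Margin of error = t* · s/√n = 1.309 · 13.68/√33 = 3.12

CI: (67.58, 73.82)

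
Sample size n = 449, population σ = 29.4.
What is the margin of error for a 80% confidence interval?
Margin of error = 1.78

Margin of error = z* · σ/√n
= 1.282 · 29.4/√449
= 1.282 · 29.4/21.1896
= 1.78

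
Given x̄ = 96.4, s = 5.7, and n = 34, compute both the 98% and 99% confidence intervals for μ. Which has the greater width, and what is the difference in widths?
99% CI is wider by 0.56

df = 33
98% CI: t* = 2.445, (94.01, 98.79), width = 2 · t* · s/√n = 4.78
99% CI: t* = 2.733, (93.73, 99.07), width = 2 · t* · s/√n = 5.34

The 99% CI is wider by 5.34 - 4.78 = 0.56.
Higher confidence requires a wider interval.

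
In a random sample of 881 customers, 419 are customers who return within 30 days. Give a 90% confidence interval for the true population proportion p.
(0.448, 0.503)

Proportion CI:
p̂ = 419/881 = 0.47560
SE = √(p̂(1-p̂)/n) = √(0.47560 · 0.52440 / 881) = 0.01683

z* = 1.645
Margin = z* · SE = 1.645 · 0.01683 = 0.0277

CI: 0.47560 ± 0.0277 = (0.448, 0.503)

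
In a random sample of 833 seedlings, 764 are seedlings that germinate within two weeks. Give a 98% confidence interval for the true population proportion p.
(0.895, 0.939)

Proportion CI:
p̂ = 764/833 = 0.91717
SE = √(p̂(1-p̂)/n) = √(0.91717 · 0.08283 / 833) = 0.00955

z* = 2.326
Margin = z* · SE = 2.326 · 0.00955 = 0.0222

CI: 0.91717 ± 0.0222 = (0.895, 0.939)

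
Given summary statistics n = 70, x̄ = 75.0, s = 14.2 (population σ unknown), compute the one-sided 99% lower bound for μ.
μ ≥ 70.96

Lower bound (one-sided):
t* = 2.382 (one-sided for 99%)
Lower bound = x̄ - t* · s/√n = 75.0 - 2.382 · 14.2/√70 = 70.96

We are 99% confident that μ ≥ 70.96.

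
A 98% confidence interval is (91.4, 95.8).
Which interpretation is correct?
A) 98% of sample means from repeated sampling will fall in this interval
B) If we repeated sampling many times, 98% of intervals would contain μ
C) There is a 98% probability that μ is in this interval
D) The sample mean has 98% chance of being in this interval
B

A) Wrong — coverage applies to intervals containing μ, not to future x̄ values.
B) Correct — this is the frequentist long-run coverage interpretation.
C) Wrong — μ is fixed; the randomness lives in the interval, not in μ.
D) Wrong — x̄ is observed and sits in the interval by construction.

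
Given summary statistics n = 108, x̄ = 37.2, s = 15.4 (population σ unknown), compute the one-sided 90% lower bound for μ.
μ ≥ 35.29

Lower bound (one-sided):
t* = 1.290 (one-sided for 90%)
Lower bound = x̄ - t* · s/√n = 37.2 - 1.290 · 15.4/√108 = 35.29

We are 90% confident that μ ≥ 35.29.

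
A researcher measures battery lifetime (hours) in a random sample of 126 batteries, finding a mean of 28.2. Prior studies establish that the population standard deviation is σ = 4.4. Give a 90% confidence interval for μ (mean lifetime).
(27.56, 28.84)

z-interval (σ known):
z* = 1.645 for 90% confidence

Margin of error = z* · σ/√n = 1.645 · 4.4/√126 = 0.64

CI: (28.2 - 0.64, 28.2 + 0.64) = (27.56, 28.84)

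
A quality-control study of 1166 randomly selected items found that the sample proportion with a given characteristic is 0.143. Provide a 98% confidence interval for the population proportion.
(0.119, 0.167)

Proportion CI:
SE = √(p̂(1-p̂)/n) = √(0.143 · 0.857 / 1166) = 0.01025

z* = 2.326
Margin = z* · SE = 2.326 · 0.01025 = 0.0238

CI: 0.143 ± 0.0238 = (0.119, 0.167)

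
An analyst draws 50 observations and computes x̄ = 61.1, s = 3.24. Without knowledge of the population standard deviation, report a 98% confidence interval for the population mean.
(60.00, 62.20)

t-interval (σ unknown):
df = n - 1 = 49
t* = 2.405 for 98% confidence

Margin of error = t* · s/√n = 2.405 · 3.24/√50 = 1.10

CI: (60.00, 62.20)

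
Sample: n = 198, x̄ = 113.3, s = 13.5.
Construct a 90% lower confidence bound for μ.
μ ≥ 112.07

Lower bound (one-sided):
t* = 1.286 (one-sided for 90%)
Lower bound = x̄ - t* · s/√n = 113.3 - 1.286 · 13.5/√198 = 112.07

We are 90% confident that μ ≥ 112.07.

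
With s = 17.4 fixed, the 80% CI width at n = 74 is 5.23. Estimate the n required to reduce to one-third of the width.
n ≈ 666

CI width ∝ 1/√n
To reduce width by factor 3, need √n to grow by 3 → need 3² = 9 times as many samples.

Current: n = 74, width = 5.23
New: n = 666, width ≈ 1.73

Width reduced by factor of 5.23/1.73 = 3.02.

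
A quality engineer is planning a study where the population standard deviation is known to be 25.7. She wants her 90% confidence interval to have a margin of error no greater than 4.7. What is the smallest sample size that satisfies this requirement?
n ≥ 81

For margin E ≤ 4.7:
n ≥ (z* · σ / E)²
n ≥ (1.645 · 25.7 / 4.7)²
n ≥ 80.91

Minimum n = 81 (rounding up)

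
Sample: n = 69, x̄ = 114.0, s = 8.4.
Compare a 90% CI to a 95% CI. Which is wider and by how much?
95% CI is wider by 0.66

df = 68
90% CI: t* = 1.668, (112.31, 115.69), width = 2 · t* · s/√n = 3.37
95% CI: t* = 1.995, (111.98, 116.02), width = 2 · t* · s/√n = 4.03

The 95% CI is wider by 4.03 - 3.37 = 0.66.
Higher confidence requires a wider interval.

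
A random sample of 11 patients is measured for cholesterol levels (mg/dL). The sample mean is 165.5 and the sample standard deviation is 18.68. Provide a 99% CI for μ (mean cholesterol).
(147.65, 183.35)

t-interval (σ unknown):
df = n - 1 = 10
t* = 3.169 for 99% confidence

Margin of error = t* · s/√n = 3.169 · 18.68/√11 = 17.85

CI: (147.65, 183.35)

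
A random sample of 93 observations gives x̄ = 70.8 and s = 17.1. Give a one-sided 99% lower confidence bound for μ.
μ ≥ 66.60

Lower bound (one-sided):
t* = 2.368 (one-sided for 99%)
Lower bound = x̄ - t* · s/√n = 70.8 - 2.368 · 17.1/√93 = 66.60

We are 99% confident that μ ≥ 66.60.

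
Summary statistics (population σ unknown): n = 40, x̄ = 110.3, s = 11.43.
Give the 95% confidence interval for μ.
(106.64, 113.96)

t-interval (σ unknown):
df = n - 1 = 39
t* = 2.023 for 95% confidence

Margin of error = t* · s/√n = 2.023 · 11.43/√40 = 3.66

CI: (106.64, 113.96)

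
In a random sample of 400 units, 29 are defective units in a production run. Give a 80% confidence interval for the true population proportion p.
(0.056, 0.089)

Proportion CI:
p̂ = 29/400 = 0.07250
SE = √(p̂(1-p̂)/n) = √(0.07250 · 0.92750 / 400) = 0.01297

z* = 1.282
Margin = z* · SE = 1.282 · 0.01297 = 0.0166

CI: 0.07250 ± 0.0166 = (0.056, 0.089)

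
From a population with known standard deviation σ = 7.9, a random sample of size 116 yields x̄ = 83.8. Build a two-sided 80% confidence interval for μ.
(82.86, 84.74)

z-interval (σ known):
z* = 1.282 for 80% confidence

Margin of error = z* · σ/√n = 1.282 · 7.9/√116 = 0.94

CI: (83.8 - 0.94, 83.8 + 0.94) = (82.86, 84.74)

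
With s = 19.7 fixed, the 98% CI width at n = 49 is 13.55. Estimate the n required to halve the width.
n ≈ 196

CI width ∝ 1/√n
To reduce width by factor 2, need √n to grow by 2 → need 2² = 4 times as many samples.

Current: n = 49, width = 13.55
New: n = 196, width ≈ 6.60

Width reduced by factor of 13.55/6.60 = 2.05.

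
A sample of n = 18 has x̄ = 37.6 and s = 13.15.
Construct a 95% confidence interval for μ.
(31.06, 44.14)

t-interval (σ unknown):
df = n - 1 = 17
t* = 2.110 for 95% confidence

Margin of error = t* · s/√n = 2.110 · 13.15/√18 = 6.54

CI: (31.06, 44.14)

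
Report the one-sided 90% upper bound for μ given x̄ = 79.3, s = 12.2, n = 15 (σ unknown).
μ ≤ 83.54

Upper bound (one-sided):
t* = 1.345 (one-sided for 90%)
Upper bound = x̄ + t* · s/√n = 79.3 + 1.345 · 12.2/√15 = 83.54

We are 90% confident that μ ≤ 83.54.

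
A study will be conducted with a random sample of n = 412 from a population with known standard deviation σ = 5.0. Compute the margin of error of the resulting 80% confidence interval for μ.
Margin of error = 0.32

Margin of error = z* · σ/√n
= 1.282 · 5.0/√412
= 1.282 · 5.0/20.2978
= 0.32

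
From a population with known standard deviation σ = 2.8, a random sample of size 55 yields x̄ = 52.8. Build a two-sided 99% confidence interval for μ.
(51.83, 53.77)

z-interval (σ known):
z* = 2.576 for 99% confidence

Margin of error = z* · σ/√n = 2.576 · 2.8/√55 = 0.97

CI: (52.8 - 0.97, 52.8 + 0.97) = (51.83, 53.77)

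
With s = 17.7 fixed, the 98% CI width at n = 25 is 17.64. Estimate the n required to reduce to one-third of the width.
n ≈ 225

CI width ∝ 1/√n
To reduce width by factor 3, need √n to grow by 3 → need 3² = 9 times as many samples.

Current: n = 25, width = 17.64
New: n = 225, width ≈ 5.53

Width reduced by factor of 17.64/5.53 = 3.19.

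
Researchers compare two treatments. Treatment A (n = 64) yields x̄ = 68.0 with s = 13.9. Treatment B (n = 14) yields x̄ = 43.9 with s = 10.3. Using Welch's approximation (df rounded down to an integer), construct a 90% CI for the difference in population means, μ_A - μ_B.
(18.53, 29.67)

Difference: x̄₁ - x̄₂ = 24.10
SE = √(s₁²/n₁ + s₂²/n₂) = √(13.9²/64 + 10.3²/14) = 3.2553
df = 24.62 → 24 (Welch–Satterthwaite, rounded down)
t* = 1.711

CI: 24.10 ± 1.711 · 3.2553 = 24.10 ± 5.57 = (18.53, 29.67)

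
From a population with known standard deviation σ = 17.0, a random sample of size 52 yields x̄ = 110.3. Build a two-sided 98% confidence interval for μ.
(104.82, 115.78)

z-interval (σ known):
z* = 2.326 for 98% confidence

Margin of error = z* · σ/√n = 2.326 · 17.0/√52 = 5.48

CI: (110.3 - 5.48, 110.3 + 5.48) = (104.82, 115.78)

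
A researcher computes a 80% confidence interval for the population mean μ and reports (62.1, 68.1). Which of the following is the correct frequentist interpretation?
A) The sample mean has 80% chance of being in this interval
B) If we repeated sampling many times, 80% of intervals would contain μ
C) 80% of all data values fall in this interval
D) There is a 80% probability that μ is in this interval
B

A) Wrong — x̄ is observed and sits in the interval by construction.
B) Correct — this is the frequentist long-run coverage interpretation.
C) Wrong — a CI is about the parameter μ, not individual data values.
D) Wrong — μ is fixed; the randomness lives in the interval, not in μ.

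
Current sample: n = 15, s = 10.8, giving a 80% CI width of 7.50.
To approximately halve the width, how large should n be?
n ≈ 60

CI width ∝ 1/√n
To reduce width by factor 2, need √n to grow by 2 → need 2² = 4 times as many samples.

Current: n = 15, width = 7.50
New: n = 60, width ≈ 3.61

Width reduced by factor of 7.50/3.61 = 2.08.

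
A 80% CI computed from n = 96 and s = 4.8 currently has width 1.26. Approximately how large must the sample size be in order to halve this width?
n ≈ 384

CI width ∝ 1/√n
To reduce width by factor 2, need √n to grow by 2 → need 2² = 4 times as many samples.

Current: n = 96, width = 1.26
New: n = 384, width ≈ 0.63

Width reduced by factor of 1.26/0.63 = 2.00.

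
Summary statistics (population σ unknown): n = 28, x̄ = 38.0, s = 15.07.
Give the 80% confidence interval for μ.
(34.26, 41.74)

t-interval (σ unknown):
df = n - 1 = 27
t* = 1.314 for 80% confidence

Margin of error = t* · s/√n = 1.314 · 15.07/√28 = 3.74

CI: (34.26, 41.74)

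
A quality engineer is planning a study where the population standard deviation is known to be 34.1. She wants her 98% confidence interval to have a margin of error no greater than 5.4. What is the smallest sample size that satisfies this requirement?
n ≥ 216

For margin E ≤ 5.4:
n ≥ (z* · σ / E)²
n ≥ (2.326 · 34.1 / 5.4)²
n ≥ 215.74

Minimum n = 216 (rounding up)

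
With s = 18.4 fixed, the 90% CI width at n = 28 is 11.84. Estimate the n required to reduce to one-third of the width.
n ≈ 252

CI width ∝ 1/√n
To reduce width by factor 3, need √n to grow by 3 → need 3² = 9 times as many samples.

Current: n = 28, width = 11.84
New: n = 252, width ≈ 3.83

Width reduced by factor of 11.84/3.83 = 3.09.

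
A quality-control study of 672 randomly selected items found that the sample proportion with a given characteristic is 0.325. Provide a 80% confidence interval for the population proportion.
(0.302, 0.348)

Proportion CI:
SE = √(p̂(1-p̂)/n) = √(0.325 · 0.675 / 672) = 0.01807

z* = 1.282
Margin = z* · SE = 1.282 · 0.01807 = 0.0232

CI: 0.325 ± 0.0232 = (0.302, 0.348)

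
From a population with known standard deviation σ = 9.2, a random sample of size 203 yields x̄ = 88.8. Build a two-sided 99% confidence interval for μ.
(87.14, 90.46)

z-interval (σ known):
z* = 2.576 for 99% confidence

Margin of error = z* · σ/√n = 2.576 · 9.2/√203 = 1.66

CI: (88.8 - 1.66, 88.8 + 1.66) = (87.14, 90.46)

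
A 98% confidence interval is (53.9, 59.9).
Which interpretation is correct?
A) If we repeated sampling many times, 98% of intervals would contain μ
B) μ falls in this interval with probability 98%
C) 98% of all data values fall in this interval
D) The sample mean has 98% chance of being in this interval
A

A) Correct — this is the frequentist long-run coverage interpretation.
B) Wrong — μ is fixed; the randomness lives in the interval, not in μ.
C) Wrong — a CI is about the parameter μ, not individual data values.
D) Wrong — x̄ is observed and sits in the interval by construction.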